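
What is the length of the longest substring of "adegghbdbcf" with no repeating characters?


Input: "adegghbdbcf"
Sliding window (track last position of each char):
  Position 0 ('a'): window [0,0] length 1 -- new best
  Position 1 ('d'): window [0,1] length 2 -- new best
  Position 2 ('e'): window [0,2] length 3 -- new best
  Position 3 ('g'): window [0,3] length 4 -- new best
  Position 4 ('g'): repeat (last at 3), move window start to 4
  Position 4 ('g'): window [4,4] length 1
  Position 5 ('h'): window [4,5] length 2
  Position 6 ('b'): window [4,6] length 3
  Position 7 ('d'): window [4,7] length 4
  Position 8 ('b'): repeat (last at 6), move window start to 7
  Position 8 ('b'): window [7,8] length 2
  Position 9 ('c'): window [7,9] length 3
  Position 10 ('f'): window [7,10] length 4
Longest substring with no repeats: "adeg" with length 4

4


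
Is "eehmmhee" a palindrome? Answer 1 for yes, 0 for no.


Input: eehmmhee
Reversed: eehmmhee
  Compare pos 0 ('e') with pos 7 ('e'): match
  Compare pos 1 ('e') with pos 6 ('e'): match
  Compare pos 2 ('h') with pos 5 ('h'): match
  Compare pos 3 ('m') with pos 4 ('m'): match
Result: palindrome

1


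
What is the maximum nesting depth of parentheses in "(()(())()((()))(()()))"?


Input: "(()(())()((()))(()()))"
Tracking depth:
  Position 0 '(': depth becomes 1
  Position 1 '(': depth becomes 2
  Position 2 ')': depth becomes 1
  Position 3 '(': depth becomes 2
  Position 4 '(': depth becomes 3
  Position 5 ')': depth becomes 2
  Position 6 ')': depth becomes 1
  Position 7 '(': depth becomes 2
  Position 8 ')': depth becomes 1
  Position 9 '(': depth becomes 2
  Position 10 '(': depth becomes 3
  Position 11 '(': depth becomes 4
  Position 12 ')': depth becomes 3
  Position 13 ')': depth becomes 2
  Position 14 ')': depth becomes 1
  Position 15 '(': depth becomes 2
  Position 16 '(': depth becomes 3
  Position 17 ')': depth becomes 2
  Position 18 '(': depth becomes 3
  Position 19 ')': depth becomes 2
  Position 20 ')': depth becomes 1
  Position 21 ')': depth becomes 0
Maximum depth reached: 4

4


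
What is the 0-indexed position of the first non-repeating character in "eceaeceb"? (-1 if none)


Input: eceaeceb
Character frequencies:
  'a': 1
  'b': 1
  'c': 2
  'e': 4
Scanning left to right for freq == 1:
  Position 0 ('e'): freq=4, skip
  Position 1 ('c'): freq=2, skip
  Position 2 ('e'): freq=4, skip
  Position 3 ('a'): unique! => answer = 3

3


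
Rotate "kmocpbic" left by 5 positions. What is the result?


Input: "kmocpbic", rotate left by 5
First 5 characters: "kmocp"
Remaining characters: "bic"
Concatenate remaining + first: "bic" + "kmocp" = "bickmocp"

bickmocp


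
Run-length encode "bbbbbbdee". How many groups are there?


Input: bbbbbbdee
Scanning for consecutive runs:
  Group 1: 'b' x 6 (positions 0-5)
  Group 2: 'd' x 1 (positions 6-6)
  Group 3: 'e' x 2 (positions 7-8)
Total groups: 3

3


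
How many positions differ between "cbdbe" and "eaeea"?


Comparing "cbdbe" and "eaeea" position by position:
  Position 0: 'c' vs 'e' => DIFFER
  Position 1: 'b' vs 'a' => DIFFER
  Position 2: 'd' vs 'e' => DIFFER
  Position 3: 'b' vs 'e' => DIFFER
  Position 4: 'e' vs 'a' => DIFFER
Positions that differ: 5

5


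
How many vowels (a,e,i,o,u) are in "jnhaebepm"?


Input: jnhaebepm
Checking each character:
  'j' at position 0: consonant
  'n' at position 1: consonant
  'h' at position 2: consonant
  'a' at position 3: vowel (running total: 1)
  'e' at position 4: vowel (running total: 2)
  'b' at position 5: consonant
  'e' at position 6: vowel (running total: 3)
  'p' at position 7: consonant
  'm' at position 8: consonant
Total vowels: 3

3


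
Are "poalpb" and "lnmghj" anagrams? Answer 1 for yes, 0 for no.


Strings: "poalpb", "lnmghj"
Sorted first:  ablopp
Sorted second: ghjlmn
Differ at position 0: 'a' vs 'g' => not anagrams

0


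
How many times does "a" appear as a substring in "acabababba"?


Searching for "a" in "acabababba"
Scanning each position:
  Position 0: "a" => MATCH
  Position 1: "c" => no
  Position 2: "a" => MATCH
  Position 3: "b" => no
  Position 4: "a" => MATCH
  Position 5: "b" => no
  Position 6: "a" => MATCH
  Position 7: "b" => no
  Position 8: "b" => no
  Position 9: "a" => MATCH
Total occurrences: 5

5


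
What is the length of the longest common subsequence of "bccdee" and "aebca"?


LCS of "bccdee" and "aebca"
DP table:
           a    e    b    c    a
      0    0    0    0    0    0
  b   0    0    0    1    1    1
  c   0    0    0    1    2    2
  c   0    0    0    1    2    2
  d   0    0    0    1    2    2
  e   0    0    1    1    2    2
  e   0    0    1    1    2    2
LCS length = dp[6][5] = 2

2


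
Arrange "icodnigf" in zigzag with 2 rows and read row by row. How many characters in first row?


Zigzag "icodnigf" into 2 rows:
Placing characters:
  'i' => row 0
  'c' => row 1
  'o' => row 0
  'd' => row 1
  'n' => row 0
  'i' => row 1
  'g' => row 0
  'f' => row 1
Rows:
  Row 0: "iong"
  Row 1: "cdif"
First row length: 4

4


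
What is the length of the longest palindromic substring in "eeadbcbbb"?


Input: "eeadbcbbb"
Checking substrings for palindromes:
  [4:7] "bcb" (len 3) => palindrome
  [6:9] "bbb" (len 3) => palindrome
  [0:2] "ee" (len 2) => palindrome
  [6:8] "bb" (len 2) => palindrome
  [7:9] "bb" (len 2) => palindrome
Longest palindromic substring: "bcb" with length 3

3


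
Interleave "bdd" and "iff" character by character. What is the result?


Interleaving "bdd" and "iff":
  Position 0: 'b' from first, 'i' from second => "bi"
  Position 1: 'd' from first, 'f' from second => "df"
  Position 2: 'd' from first, 'f' from second => "df"
Result: bidfdf

bidfdf


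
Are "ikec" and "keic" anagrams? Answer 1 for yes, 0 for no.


Strings: "ikec", "keic"
Sorted first:  ceik
Sorted second: ceik
Sorted forms match => anagrams

1


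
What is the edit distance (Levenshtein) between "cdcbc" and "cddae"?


Computing edit distance: "cdcbc" -> "cddae"
DP table:
           c    d    d    a    e
      0    1    2    3    4    5
  c   1    0    1    2    3    4
  d   2    1    0    1    2    3
  c   3    2    1    1    2    3
  b   4    3    2    2    2    3
  c   5    4    3    3    3    3
Edit distance = dp[5][5] = 3

3


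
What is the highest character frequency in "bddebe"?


Input: bddebe
Character counts:
  'b': 2
  'd': 2
  'e': 2
Maximum frequency: 2

2


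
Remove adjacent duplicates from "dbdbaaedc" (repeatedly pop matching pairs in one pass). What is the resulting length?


Input: dbdbaaedc
Stack-based adjacent duplicate removal:
  Read 'd': push. Stack: d
  Read 'b': push. Stack: db
  Read 'd': push. Stack: dbd
  Read 'b': push. Stack: dbdb
  Read 'a': push. Stack: dbdba
  Read 'a': matches stack top 'a' => pop. Stack: dbdb
  Read 'e': push. Stack: dbdbe
  Read 'd': push. Stack: dbdbed
  Read 'c': push. Stack: dbdbedc
Final stack: "dbdbedc" (length 7)

7


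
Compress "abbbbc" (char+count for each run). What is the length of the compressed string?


Input: abbbbc
Runs:
  'a' x 1 => "a1"
  'b' x 4 => "b4"
  'c' x 1 => "c1"
Compressed: "a1b4c1"
Compressed length: 6

6


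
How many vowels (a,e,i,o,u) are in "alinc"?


Input: alinc
Checking each character:
  'a' at position 0: vowel (running total: 1)
  'l' at position 1: consonant
  'i' at position 2: vowel (running total: 2)
  'n' at position 3: consonant
  'c' at position 4: consonant
Total vowels: 2

2


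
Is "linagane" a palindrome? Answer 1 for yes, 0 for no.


Input: linagane
Reversed: enaganil
  Compare pos 0 ('l') with pos 7 ('e'): MISMATCH
  Compare pos 1 ('i') with pos 6 ('n'): MISMATCH
  Compare pos 2 ('n') with pos 5 ('a'): MISMATCH
  Compare pos 3 ('a') with pos 4 ('g'): MISMATCH
Result: not a palindrome

0


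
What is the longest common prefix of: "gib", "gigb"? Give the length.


Words: gib, gigb
  Position 0: all 'g' => match
  Position 1: all 'i' => match
  Position 2: ('b', 'g') => mismatch, stop
LCP = "gi" (length 2)

2


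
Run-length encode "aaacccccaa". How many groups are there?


Input: aaacccccaa
Scanning for consecutive runs:
  Group 1: 'a' x 3 (positions 0-2)
  Group 2: 'c' x 5 (positions 3-7)
  Group 3: 'a' x 2 (positions 8-9)
Total groups: 3

3


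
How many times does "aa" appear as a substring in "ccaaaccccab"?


Searching for "aa" in "ccaaaccccab"
Scanning each position:
  Position 0: "cc" => no
  Position 1: "ca" => no
  Position 2: "aa" => MATCH
  Position 3: "aa" => MATCH
  Position 4: "ac" => no
  Position 5: "cc" => no
  Position 6: "cc" => no
  Position 7: "cc" => no
  Position 8: "ca" => no
  Position 9: "ab" => no
Total occurrences: 2

2


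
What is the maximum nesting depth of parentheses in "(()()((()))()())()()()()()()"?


Input: "(()()((()))()())()()()()()()"
Tracking depth:
  Position 0 '(': depth becomes 1
  Position 1 '(': depth becomes 2
  Position 2 ')': depth becomes 1
  Position 3 '(': depth becomes 2
  Position 4 ')': depth becomes 1
  Position 5 '(': depth becomes 2
  Position 6 '(': depth becomes 3
  Position 7 '(': depth becomes 4
  Position 8 ')': depth becomes 3
  Position 9 ')': depth becomes 2
  Position 10 ')': depth becomes 1
  Position 11 '(': depth becomes 2
  Position 12 ')': depth becomes 1
  Position 13 '(': depth becomes 2
  Position 14 ')': depth becomes 1
  Position 15 ')': depth becomes 0
  Position 16 '(': depth becomes 1
  Position 17 ')': depth becomes 0
  Position 18 '(': depth becomes 1
  Position 19 ')': depth becomes 0
  Position 20 '(': depth becomes 1
  Position 21 ')': depth becomes 0
  Position 22 '(': depth becomes 1
  Position 23 ')': depth becomes 0
  Position 24 '(': depth becomes 1
  Position 25 ')': depth becomes 0
  Position 26 '(': depth becomes 1
  Position 27 ')': depth becomes 0
Maximum depth reached: 4

4


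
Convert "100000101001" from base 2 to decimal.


Input: "100000101001" in base 2
Positional expansion:
  Digit '1' (value 1) x 2^11 = 2048
  Digit '0' (value 0) x 2^10 = 0
  Digit '0' (value 0) x 2^9 = 0
  Digit '0' (value 0) x 2^8 = 0
  Digit '0' (value 0) x 2^7 = 0
  Digit '0' (value 0) x 2^6 = 0
  Digit '1' (value 1) x 2^5 = 32
  Digit '0' (value 0) x 2^4 = 0
  Digit '1' (value 1) x 2^3 = 8
  Digit '0' (value 0) x 2^2 = 0
  Digit '0' (value 0) x 2^1 = 0
  Digit '1' (value 1) x 2^0 = 1
Sum = 2089

2089


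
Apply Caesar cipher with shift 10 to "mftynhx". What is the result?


Caesar cipher: shift "mftynhx" by 10
  'm' (pos 12) + 10 = pos 22 = 'w'
  'f' (pos 5) + 10 = pos 15 = 'p'
  't' (pos 19) + 10 = pos 3 = 'd'
  'y' (pos 24) + 10 = pos 8 = 'i'
  'n' (pos 13) + 10 = pos 23 = 'x'
  'h' (pos 7) + 10 = pos 17 = 'r'
  'x' (pos 23) + 10 = pos 7 = 'h'
Result: wpdixrh

wpdixrh


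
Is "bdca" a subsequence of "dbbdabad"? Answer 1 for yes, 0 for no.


Check if "bdca" is a subsequence of "dbbdabad"
Greedy scan:
  Position 0 ('d'): no match needed
  Position 1 ('b'): matches sub[0] = 'b'
  Position 2 ('b'): no match needed
  Position 3 ('d'): matches sub[1] = 'd'
  Position 4 ('a'): no match needed
  Position 5 ('b'): no match needed
  Position 6 ('a'): no match needed
  Position 7 ('d'): no match needed
Only matched 2/4 characters => not a subsequence

0


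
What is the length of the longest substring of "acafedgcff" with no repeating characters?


Input: "acafedgcff"
Sliding window (track last position of each char):
  Position 0 ('a'): window [0,0] length 1 -- new best
  Position 1 ('c'): window [0,1] length 2 -- new best
  Position 2 ('a'): repeat (last at 0), move window start to 1
  Position 2 ('a'): window [1,2] length 2
  Position 3 ('f'): window [1,3] length 3 -- new best
  Position 4 ('e'): window [1,4] length 4 -- new best
  Position 5 ('d'): window [1,5] length 5 -- new best
  Position 6 ('g'): window [1,6] length 6 -- new best
  Position 7 ('c'): repeat (last at 1), move window start to 2
  Position 7 ('c'): window [2,7] length 6
  Position 8 ('f'): repeat (last at 3), move window start to 4
  Position 8 ('f'): window [4,8] length 5
  Position 9 ('f'): repeat (last at 8), move window start to 9
  Position 9 ('f'): window [9,9] length 1
Longest substring with no repeats: "cafedg" with length 6

6


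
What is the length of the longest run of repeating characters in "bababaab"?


Input: "bababaab"
Scanning for longest run:
  Position 1 ('a'): new char, reset run to 1
  Position 2 ('b'): new char, reset run to 1
  Position 3 ('a'): new char, reset run to 1
  Position 4 ('b'): new char, reset run to 1
  Position 5 ('a'): new char, reset run to 1
  Position 6 ('a'): continues run of 'a', length=2
  Position 7 ('b'): new char, reset run to 1
Longest run: 'a' with length 2

2


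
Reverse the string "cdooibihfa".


Input: cdooibihfa
Reading characters right to left:
  Position 9: 'a'
  Position 8: 'f'
  Position 7: 'h'
  Position 6: 'i'
  Position 5: 'b'
  Position 4: 'i'
  Position 3: 'o'
  Position 2: 'o'
  Position 1: 'd'
  Position 0: 'c'
Reversed: afhibioodc

afhibioodc


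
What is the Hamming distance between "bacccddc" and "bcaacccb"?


Comparing "bacccddc" and "bcaacccb" position by position:
  Position 0: 'b' vs 'b' => same
  Position 1: 'a' vs 'c' => differ
  Position 2: 'c' vs 'a' => differ
  Position 3: 'c' vs 'a' => differ
  Position 4: 'c' vs 'c' => same
  Position 5: 'd' vs 'c' => differ
  Position 6: 'd' vs 'c' => differ
  Position 7: 'c' vs 'b' => differ
Total differences (Hamming distance): 6

6


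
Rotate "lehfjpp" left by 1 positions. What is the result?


Input: "lehfjpp", rotate left by 1
First 1 characters: "l"
Remaining characters: "ehfjpp"
Concatenate remaining + first: "ehfjpp" + "l" = "ehfjppl"

ehfjppl


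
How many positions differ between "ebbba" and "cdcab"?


Comparing "ebbba" and "cdcab" position by position:
  Position 0: 'e' vs 'c' => DIFFER
  Position 1: 'b' vs 'd' => DIFFER
  Position 2: 'b' vs 'c' => DIFFER
  Position 3: 'b' vs 'a' => DIFFER
  Position 4: 'a' vs 'b' => DIFFER
Positions that differ: 5

5


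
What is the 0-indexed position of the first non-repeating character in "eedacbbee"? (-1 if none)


Input: eedacbbee
Character frequencies:
  'a': 1
  'b': 2
  'c': 1
  'd': 1
  'e': 4
Scanning left to right for freq == 1:
  Position 0 ('e'): freq=4, skip
  Position 1 ('e'): freq=4, skip
  Position 2 ('d'): unique! => answer = 2

2


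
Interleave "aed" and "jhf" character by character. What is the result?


Interleaving "aed" and "jhf":
  Position 0: 'a' from first, 'j' from second => "aj"
  Position 1: 'e' from first, 'h' from second => "eh"
  Position 2: 'd' from first, 'f' from second => "df"
Result: ajehdf

ajehdf


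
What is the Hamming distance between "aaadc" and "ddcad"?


Comparing "aaadc" and "ddcad" position by position:
  Position 0: 'a' vs 'd' => differ
  Position 1: 'a' vs 'd' => differ
  Position 2: 'a' vs 'c' => differ
  Position 3: 'd' vs 'a' => differ
  Position 4: 'c' vs 'd' => differ
Total differences (Hamming distance): 5

5


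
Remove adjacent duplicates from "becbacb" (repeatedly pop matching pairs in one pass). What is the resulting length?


Input: becbacb
Stack-based adjacent duplicate removal:
  Read 'b': push. Stack: b
  Read 'e': push. Stack: be
  Read 'c': push. Stack: bec
  Read 'b': push. Stack: becb
  Read 'a': push. Stack: becba
  Read 'c': push. Stack: becbac
  Read 'b': push. Stack: becbacb
Final stack: "becbacb" (length 7)

7


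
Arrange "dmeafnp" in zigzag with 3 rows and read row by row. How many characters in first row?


Zigzag "dmeafnp" into 3 rows:
Placing characters:
  'd' => row 0
  'm' => row 1
  'e' => row 2
  'a' => row 1
  'f' => row 0
  'n' => row 1
  'p' => row 2
Rows:
  Row 0: "df"
  Row 1: "man"
  Row 2: "ep"
First row length: 2

2


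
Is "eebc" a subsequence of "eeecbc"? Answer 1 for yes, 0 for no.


Check if "eebc" is a subsequence of "eeecbc"
Greedy scan:
  Position 0 ('e'): matches sub[0] = 'e'
  Position 1 ('e'): matches sub[1] = 'e'
  Position 2 ('e'): no match needed
  Position 3 ('c'): no match needed
  Position 4 ('b'): matches sub[2] = 'b'
  Position 5 ('c'): matches sub[3] = 'c'
All 4 characters matched => is a subsequence

1


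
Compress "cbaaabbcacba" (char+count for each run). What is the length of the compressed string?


Input: cbaaabbcacba
Runs:
  'c' x 1 => "c1"
  'b' x 1 => "b1"
  'a' x 3 => "a3"
  'b' x 2 => "b2"
  'c' x 1 => "c1"
  'a' x 1 => "a1"
  'c' x 1 => "c1"
  'b' x 1 => "b1"
  'a' x 1 => "a1"
Compressed: "c1b1a3b2c1a1c1b1a1"
Compressed length: 18

18


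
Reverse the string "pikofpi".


Input: pikofpi
Reading characters right to left:
  Position 6: 'i'
  Position 5: 'p'
  Position 4: 'f'
  Position 3: 'o'
  Position 2: 'k'
  Position 1: 'i'
  Position 0: 'p'
Reversed: ipfokip

ipfokip


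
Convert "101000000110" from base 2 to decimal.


Input: "101000000110" in base 2
Positional expansion:
  Digit '1' (value 1) x 2^11 = 2048
  Digit '0' (value 0) x 2^10 = 0
  Digit '1' (value 1) x 2^9 = 512
  Digit '0' (value 0) x 2^8 = 0
  Digit '0' (value 0) x 2^7 = 0
  Digit '0' (value 0) x 2^6 = 0
  Digit '0' (value 0) x 2^5 = 0
  Digit '0' (value 0) x 2^4 = 0
  Digit '0' (value 0) x 2^3 = 0
  Digit '1' (value 1) x 2^2 = 4
  Digit '1' (value 1) x 2^1 = 2
  Digit '0' (value 0) x 2^0 = 0
Sum = 2566

2566


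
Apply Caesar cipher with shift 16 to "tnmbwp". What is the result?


Caesar cipher: shift "tnmbwp" by 16
  't' (pos 19) + 16 = pos 9 = 'j'
  'n' (pos 13) + 16 = pos 3 = 'd'
  'm' (pos 12) + 16 = pos 2 = 'c'
  'b' (pos 1) + 16 = pos 17 = 'r'
  'w' (pos 22) + 16 = pos 12 = 'm'
  'p' (pos 15) + 16 = pos 5 = 'f'
Result: jdcrmf

jdcrmf


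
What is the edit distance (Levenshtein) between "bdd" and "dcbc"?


Computing edit distance: "bdd" -> "dcbc"
DP table:
           d    c    b    c
      0    1    2    3    4
  b   1    1    2    2    3
  d   2    1    2    3    3
  d   3    2    2    3    4
Edit distance = dp[3][4] = 4

4


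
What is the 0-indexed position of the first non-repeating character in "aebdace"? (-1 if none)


Input: aebdace
Character frequencies:
  'a': 2
  'b': 1
  'c': 1
  'd': 1
  'e': 2
Scanning left to right for freq == 1:
  Position 0 ('a'): freq=2, skip
  Position 1 ('e'): freq=2, skip
  Position 2 ('b'): unique! => answer = 2

2


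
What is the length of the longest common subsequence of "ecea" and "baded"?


LCS of "ecea" and "baded"
DP table:
           b    a    d    e    d
      0    0    0    0    0    0
  e   0    0    0    0    1    1
  c   0    0    0    0    1    1
  e   0    0    0    0    1    1
  a   0    0    1    1    1    1
LCS length = dp[4][5] = 1

1


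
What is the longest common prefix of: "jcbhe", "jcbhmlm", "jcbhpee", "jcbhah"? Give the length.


Words: jcbhe, jcbhmlm, jcbhpee, jcbhah
  Position 0: all 'j' => match
  Position 1: all 'c' => match
  Position 2: all 'b' => match
  Position 3: all 'h' => match
  Position 4: ('e', 'm', 'p', 'a') => mismatch, stop
LCP = "jcbh" (length 4)

4


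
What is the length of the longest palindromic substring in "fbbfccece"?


Input: "fbbfccece"
Checking substrings for palindromes:
  [0:4] "fbbf" (len 4) => palindrome
  [5:8] "cec" (len 3) => palindrome
  [6:9] "ece" (len 3) => palindrome
  [1:3] "bb" (len 2) => palindrome
  [4:6] "cc" (len 2) => palindrome
Longest palindromic substring: "fbbf" with length 4

4


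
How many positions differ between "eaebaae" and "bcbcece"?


Comparing "eaebaae" and "bcbcece" position by position:
  Position 0: 'e' vs 'b' => DIFFER
  Position 1: 'a' vs 'c' => DIFFER
  Position 2: 'e' vs 'b' => DIFFER
  Position 3: 'b' vs 'c' => DIFFER
  Position 4: 'a' vs 'e' => DIFFER
  Position 5: 'a' vs 'c' => DIFFER
  Position 6: 'e' vs 'e' => same
Positions that differ: 6

6


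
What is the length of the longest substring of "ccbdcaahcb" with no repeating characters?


Input: "ccbdcaahcb"
Sliding window (track last position of each char):
  Position 0 ('c'): window [0,0] length 1 -- new best
  Position 1 ('c'): repeat (last at 0), move window start to 1
  Position 1 ('c'): window [1,1] length 1
  Position 2 ('b'): window [1,2] length 2 -- new best
  Position 3 ('d'): window [1,3] length 3 -- new best
  Position 4 ('c'): repeat (last at 1), move window start to 2
  Position 4 ('c'): window [2,4] length 3
  Position 5 ('a'): window [2,5] length 4 -- new best
  Position 6 ('a'): repeat (last at 5), move window start to 6
  Position 6 ('a'): window [6,6] length 1
  Position 7 ('h'): window [6,7] length 2
  Position 8 ('c'): window [6,8] length 3
  Position 9 ('b'): window [6,9] length 4
Longest substring with no repeats: "bdca" with length 4

4


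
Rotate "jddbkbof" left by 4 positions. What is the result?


Input: "jddbkbof", rotate left by 4
First 4 characters: "jddb"
Remaining characters: "kbof"
Concatenate remaining + first: "kbof" + "jddb" = "kbofjddb"

kbofjddb


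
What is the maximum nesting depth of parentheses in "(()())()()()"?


Input: "(()())()()()"
Tracking depth:
  Position 0 '(': depth becomes 1
  Position 1 '(': depth becomes 2
  Position 2 ')': depth becomes 1
  Position 3 '(': depth becomes 2
  Position 4 ')': depth becomes 1
  Position 5 ')': depth becomes 0
  Position 6 '(': depth becomes 1
  Position 7 ')': depth becomes 0
  Position 8 '(': depth becomes 1
  Position 9 ')': depth becomes 0
  Position 10 '(': depth becomes 1
  Position 11 ')': depth becomes 0
Maximum depth reached: 2

2


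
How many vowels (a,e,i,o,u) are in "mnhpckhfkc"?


Input: mnhpckhfkc
Checking each character:
  'm' at position 0: consonant
  'n' at position 1: consonant
  'h' at position 2: consonant
  'p' at position 3: consonant
  'c' at position 4: consonant
  'k' at position 5: consonant
  'h' at position 6: consonant
  'f' at position 7: consonant
  'k' at position 8: consonant
  'c' at position 9: consonant
Total vowels: 0

0


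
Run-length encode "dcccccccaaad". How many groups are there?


Input: dcccccccaaad
Scanning for consecutive runs:
  Group 1: 'd' x 1 (positions 0-0)
  Group 2: 'c' x 7 (positions 1-7)
  Group 3: 'a' x 3 (positions 8-10)
  Group 4: 'd' x 1 (positions 11-11)
Total groups: 4

4


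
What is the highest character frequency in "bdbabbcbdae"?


Input: bdbabbcbdae
Character counts:
  'a': 2
  'b': 5
  'c': 1
  'd': 2
  'e': 1
Maximum frequency: 5

5


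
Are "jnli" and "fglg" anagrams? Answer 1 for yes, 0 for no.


Strings: "jnli", "fglg"
Sorted first:  ijln
Sorted second: fggl
Differ at position 0: 'i' vs 'f' => not anagrams

0


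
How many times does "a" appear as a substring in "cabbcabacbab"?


Searching for "a" in "cabbcabacbab"
Scanning each position:
  Position 0: "c" => no
  Position 1: "a" => MATCH
  Position 2: "b" => no
  Position 3: "b" => no
  Position 4: "c" => no
  Position 5: "a" => MATCH
  Position 6: "b" => no
  Position 7: "a" => MATCH
  Position 8: "c" => no
  Position 9: "b" => no
  Position 10: "a" => MATCH
  Position 11: "b" => no
Total occurrences: 4

4


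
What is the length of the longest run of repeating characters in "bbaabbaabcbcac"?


Input: "bbaabbaabcbcac"
Scanning for longest run:
  Position 1 ('b'): continues run of 'b', length=2
  Position 2 ('a'): new char, reset run to 1
  Position 3 ('a'): continues run of 'a', length=2
  Position 4 ('b'): new char, reset run to 1
  Position 5 ('b'): continues run of 'b', length=2
  Position 6 ('a'): new char, reset run to 1
  Position 7 ('a'): continues run of 'a', length=2
  Position 8 ('b'): new char, reset run to 1
  Position 9 ('c'): new char, reset run to 1
  Position 10 ('b'): new char, reset run to 1
  Position 11 ('c'): new char, reset run to 1
  Position 12 ('a'): new char, reset run to 1
  Position 13 ('c'): new char, reset run to 1
Longest run: 'b' with length 2

2


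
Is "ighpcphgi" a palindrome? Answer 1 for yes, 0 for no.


Input: ighpcphgi
Reversed: ighpcphgi
  Compare pos 0 ('i') with pos 8 ('i'): match
  Compare pos 1 ('g') with pos 7 ('g'): match
  Compare pos 2 ('h') with pos 6 ('h'): match
  Compare pos 3 ('p') with pos 5 ('p'): match
Result: palindrome

1


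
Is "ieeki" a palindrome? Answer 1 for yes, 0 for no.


Input: ieeki
Reversed: ikeei
  Compare pos 0 ('i') with pos 4 ('i'): match
  Compare pos 1 ('e') with pos 3 ('k'): MISMATCH
Result: not a palindrome

0


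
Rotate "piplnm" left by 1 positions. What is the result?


Input: "piplnm", rotate left by 1
First 1 characters: "p"
Remaining characters: "iplnm"
Concatenate remaining + first: "iplnm" + "p" = "iplnmp"

iplnmp


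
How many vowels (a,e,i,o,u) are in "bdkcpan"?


Input: bdkcpan
Checking each character:
  'b' at position 0: consonant
  'd' at position 1: consonant
  'k' at position 2: consonant
  'c' at position 3: consonant
  'p' at position 4: consonant
  'a' at position 5: vowel (running total: 1)
  'n' at position 6: consonant
Total vowels: 1

1


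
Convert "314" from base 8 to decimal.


Input: "314" in base 8
Positional expansion:
  Digit '3' (value 3) x 8^2 = 192
  Digit '1' (value 1) x 8^1 = 8
  Digit '4' (value 4) x 8^0 = 4
Sum = 204

204


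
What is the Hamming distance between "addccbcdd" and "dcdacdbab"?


Comparing "addccbcdd" and "dcdacdbab" position by position:
  Position 0: 'a' vs 'd' => differ
  Position 1: 'd' vs 'c' => differ
  Position 2: 'd' vs 'd' => same
  Position 3: 'c' vs 'a' => differ
  Position 4: 'c' vs 'c' => same
  Position 5: 'b' vs 'd' => differ
  Position 6: 'c' vs 'b' => differ
  Position 7: 'd' vs 'a' => differ
  Position 8: 'd' vs 'b' => differ
Total differences (Hamming distance): 7

7


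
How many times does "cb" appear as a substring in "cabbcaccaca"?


Searching for "cb" in "cabbcaccaca"
Scanning each position:
  Position 0: "ca" => no
  Position 1: "ab" => no
  Position 2: "bb" => no
  Position 3: "bc" => no
  Position 4: "ca" => no
  Position 5: "ac" => no
  Position 6: "cc" => no
  Position 7: "ca" => no
  Position 8: "ac" => no
  Position 9: "ca" => no
Total occurrences: 0

0


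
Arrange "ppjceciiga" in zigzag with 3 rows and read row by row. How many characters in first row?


Zigzag "ppjceciiga" into 3 rows:
Placing characters:
  'p' => row 0
  'p' => row 1
  'j' => row 2
  'c' => row 1
  'e' => row 0
  'c' => row 1
  'i' => row 2
  'i' => row 1
  'g' => row 0
  'a' => row 1
Rows:
  Row 0: "peg"
  Row 1: "pccia"
  Row 2: "ji"
First row length: 3

3


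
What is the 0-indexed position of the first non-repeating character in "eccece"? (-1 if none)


Input: eccece
Character frequencies:
  'c': 3
  'e': 3
Scanning left to right for freq == 1:
  Position 0 ('e'): freq=3, skip
  Position 1 ('c'): freq=3, skip
  Position 2 ('c'): freq=3, skip
  Position 3 ('e'): freq=3, skip
  Position 4 ('c'): freq=3, skip
  Position 5 ('e'): freq=3, skip
  No unique character found => answer = -1

-1


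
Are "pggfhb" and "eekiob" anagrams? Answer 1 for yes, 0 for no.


Strings: "pggfhb", "eekiob"
Sorted first:  bfgghp
Sorted second: beeiko
Differ at position 1: 'f' vs 'e' => not anagrams

0


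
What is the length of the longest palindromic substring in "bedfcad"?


Input: "bedfcad"
Checking substrings for palindromes:
  No multi-char palindromic substrings found
Longest palindromic substring: "b" with length 1

1


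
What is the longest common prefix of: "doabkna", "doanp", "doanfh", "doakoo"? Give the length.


Words: doabkna, doanp, doanfh, doakoo
  Position 0: all 'd' => match
  Position 1: all 'o' => match
  Position 2: all 'a' => match
  Position 3: ('b', 'n', 'n', 'k') => mismatch, stop
LCP = "doa" (length 3)

3


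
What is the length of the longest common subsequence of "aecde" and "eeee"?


LCS of "aecde" and "eeee"
DP table:
           e    e    e    e
      0    0    0    0    0
  a   0    0    0    0    0
  e   0    1    1    1    1
  c   0    1    1    1    1
  d   0    1    1    1    1
  e   0    1    2    2    2
LCS length = dp[5][4] = 2

2


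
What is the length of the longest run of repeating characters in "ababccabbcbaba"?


Input: "ababccabbcbaba"
Scanning for longest run:
  Position 1 ('b'): new char, reset run to 1
  Position 2 ('a'): new char, reset run to 1
  Position 3 ('b'): new char, reset run to 1
  Position 4 ('c'): new char, reset run to 1
  Position 5 ('c'): continues run of 'c', length=2
  Position 6 ('a'): new char, reset run to 1
  Position 7 ('b'): new char, reset run to 1
  Position 8 ('b'): continues run of 'b', length=2
  Position 9 ('c'): new char, reset run to 1
  Position 10 ('b'): new char, reset run to 1
  Position 11 ('a'): new char, reset run to 1
  Position 12 ('b'): new char, reset run to 1
  Position 13 ('a'): new char, reset run to 1
Longest run: 'c' with length 2

2


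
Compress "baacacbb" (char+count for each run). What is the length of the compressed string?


Input: baacacbb
Runs:
  'b' x 1 => "b1"
  'a' x 2 => "a2"
  'c' x 1 => "c1"
  'a' x 1 => "a1"
  'c' x 1 => "c1"
  'b' x 2 => "b2"
Compressed: "b1a2c1a1c1b2"
Compressed length: 12

12


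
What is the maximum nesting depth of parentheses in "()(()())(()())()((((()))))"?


Input: "()(()())(()())()((((()))))"
Tracking depth:
  Position 0 '(': depth becomes 1
  Position 1 ')': depth becomes 0
  Position 2 '(': depth becomes 1
  Position 3 '(': depth becomes 2
  Position 4 ')': depth becomes 1
  Position 5 '(': depth becomes 2
  Position 6 ')': depth becomes 1
  Position 7 ')': depth becomes 0
  Position 8 '(': depth becomes 1
  Position 9 '(': depth becomes 2
  Position 10 ')': depth becomes 1
  Position 11 '(': depth becomes 2
  Position 12 ')': depth becomes 1
  Position 13 ')': depth becomes 0
  Position 14 '(': depth becomes 1
  Position 15 ')': depth becomes 0
  Position 16 '(': depth becomes 1
  Position 17 '(': depth becomes 2
  Position 18 '(': depth becomes 3
  Position 19 '(': depth becomes 4
  Position 20 '(': depth becomes 5
  Position 21 ')': depth becomes 4
  Position 22 ')': depth becomes 3
  Position 23 ')': depth becomes 2
  Position 24 ')': depth becomes 1
  Position 25 ')': depth becomes 0
Maximum depth reached: 5

5


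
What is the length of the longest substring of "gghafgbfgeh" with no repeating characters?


Input: "gghafgbfgeh"
Sliding window (track last position of each char):
  Position 0 ('g'): window [0,0] length 1 -- new best
  Position 1 ('g'): repeat (last at 0), move window start to 1
  Position 1 ('g'): window [1,1] length 1
  Position 2 ('h'): window [1,2] length 2 -- new best
  Position 3 ('a'): window [1,3] length 3 -- new best
  Position 4 ('f'): window [1,4] length 4 -- new best
  Position 5 ('g'): repeat (last at 1), move window start to 2
  Position 5 ('g'): window [2,5] length 4
  Position 6 ('b'): window [2,6] length 5 -- new best
  Position 7 ('f'): repeat (last at 4), move window start to 5
  Position 7 ('f'): window [5,7] length 3
  Position 8 ('g'): repeat (last at 5), move window start to 6
  Position 8 ('g'): window [6,8] length 3
  Position 9 ('e'): window [6,9] length 4
  Position 10 ('h'): window [6,10] length 5
Longest substring with no repeats: "hafgb" with length 5

5


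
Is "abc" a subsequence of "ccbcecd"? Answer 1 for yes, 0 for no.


Check if "abc" is a subsequence of "ccbcecd"
Greedy scan:
  Position 0 ('c'): no match needed
  Position 1 ('c'): no match needed
  Position 2 ('b'): no match needed
  Position 3 ('c'): no match needed
  Position 4 ('e'): no match needed
  Position 5 ('c'): no match needed
  Position 6 ('d'): no match needed
Only matched 0/3 characters => not a subsequence

0


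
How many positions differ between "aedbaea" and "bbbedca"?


Comparing "aedbaea" and "bbbedca" position by position:
  Position 0: 'a' vs 'b' => DIFFER
  Position 1: 'e' vs 'b' => DIFFER
  Position 2: 'd' vs 'b' => DIFFER
  Position 3: 'b' vs 'e' => DIFFER
  Position 4: 'a' vs 'd' => DIFFER
  Position 5: 'e' vs 'c' => DIFFER
  Position 6: 'a' vs 'a' => same
Positions that differ: 6

6


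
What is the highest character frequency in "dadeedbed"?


Input: dadeedbed
Character counts:
  'a': 1
  'b': 1
  'd': 4
  'e': 3
Maximum frequency: 4

4


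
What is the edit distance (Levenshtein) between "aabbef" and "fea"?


Computing edit distance: "aabbef" -> "fea"
DP table:
           f    e    a
      0    1    2    3
  a   1    1    2    2
  a   2    2    2    2
  b   3    3    3    3
  b   4    4    4    4
  e   5    5    4    5
  f   6    5    5    5
Edit distance = dp[6][3] = 5

5


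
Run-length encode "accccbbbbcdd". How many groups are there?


Input: accccbbbbcdd
Scanning for consecutive runs:
  Group 1: 'a' x 1 (positions 0-0)
  Group 2: 'c' x 4 (positions 1-4)
  Group 3: 'b' x 4 (positions 5-8)
  Group 4: 'c' x 1 (positions 9-9)
  Group 5: 'd' x 2 (positions 10-11)
Total groups: 5

5


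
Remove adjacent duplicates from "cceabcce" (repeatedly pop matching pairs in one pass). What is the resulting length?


Input: cceabcce
Stack-based adjacent duplicate removal:
  Read 'c': push. Stack: c
  Read 'c': matches stack top 'c' => pop. Stack: (empty)
  Read 'e': push. Stack: e
  Read 'a': push. Stack: ea
  Read 'b': push. Stack: eab
  Read 'c': push. Stack: eabc
  Read 'c': matches stack top 'c' => pop. Stack: eab
  Read 'e': push. Stack: eabe
Final stack: "eabe" (length 4)

4


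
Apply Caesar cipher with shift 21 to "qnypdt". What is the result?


Caesar cipher: shift "qnypdt" by 21
  'q' (pos 16) + 21 = pos 11 = 'l'
  'n' (pos 13) + 21 = pos 8 = 'i'
  'y' (pos 24) + 21 = pos 19 = 't'
  'p' (pos 15) + 21 = pos 10 = 'k'
  'd' (pos 3) + 21 = pos 24 = 'y'
  't' (pos 19) + 21 = pos 14 = 'o'
Result: litkyo

litkyo


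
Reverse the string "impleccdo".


Input: impleccdo
Reading characters right to left:
  Position 8: 'o'
  Position 7: 'd'
  Position 6: 'c'
  Position 5: 'c'
  Position 4: 'e'
  Position 3: 'l'
  Position 2: 'p'
  Position 1: 'm'
  Position 0: 'i'
Reversed: odccelpmi

odccelpmi


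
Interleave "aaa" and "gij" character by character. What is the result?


Interleaving "aaa" and "gij":
  Position 0: 'a' from first, 'g' from second => "ag"
  Position 1: 'a' from first, 'i' from second => "ai"
  Position 2: 'a' from first, 'j' from second => "aj"
Result: agaiaj

agaiaj


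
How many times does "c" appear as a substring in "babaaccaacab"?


Searching for "c" in "babaaccaacab"
Scanning each position:
  Position 0: "b" => no
  Position 1: "a" => no
  Position 2: "b" => no
  Position 3: "a" => no
  Position 4: "a" => no
  Position 5: "c" => MATCH
  Position 6: "c" => MATCH
  Position 7: "a" => no
  Position 8: "a" => no
  Position 9: "c" => MATCH
  Position 10: "a" => no
  Position 11: "b" => no
Total occurrences: 3

3


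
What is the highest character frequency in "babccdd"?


Input: babccdd
Character counts:
  'a': 1
  'b': 2
  'c': 2
  'd': 2
Maximum frequency: 2

2


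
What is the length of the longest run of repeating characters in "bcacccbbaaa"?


Input: "bcacccbbaaa"
Scanning for longest run:
  Position 1 ('c'): new char, reset run to 1
  Position 2 ('a'): new char, reset run to 1
  Position 3 ('c'): new char, reset run to 1
  Position 4 ('c'): continues run of 'c', length=2
  Position 5 ('c'): continues run of 'c', length=3
  Position 6 ('b'): new char, reset run to 1
  Position 7 ('b'): continues run of 'b', length=2
  Position 8 ('a'): new char, reset run to 1
  Position 9 ('a'): continues run of 'a', length=2
  Position 10 ('a'): continues run of 'a', length=3
Longest run: 'c' with length 3

3


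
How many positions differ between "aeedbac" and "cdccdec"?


Comparing "aeedbac" and "cdccdec" position by position:
  Position 0: 'a' vs 'c' => DIFFER
  Position 1: 'e' vs 'd' => DIFFER
  Position 2: 'e' vs 'c' => DIFFER
  Position 3: 'd' vs 'c' => DIFFER
  Position 4: 'b' vs 'd' => DIFFER
  Position 5: 'a' vs 'e' => DIFFER
  Position 6: 'c' vs 'c' => same
Positions that differ: 6

6


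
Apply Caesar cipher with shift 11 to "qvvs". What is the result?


Caesar cipher: shift "qvvs" by 11
  'q' (pos 16) + 11 = pos 1 = 'b'
  'v' (pos 21) + 11 = pos 6 = 'g'
  'v' (pos 21) + 11 = pos 6 = 'g'
  's' (pos 18) + 11 = pos 3 = 'd'
Result: bggd

bggd


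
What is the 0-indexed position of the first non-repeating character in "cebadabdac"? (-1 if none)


Input: cebadabdac
Character frequencies:
  'a': 3
  'b': 2
  'c': 2
  'd': 2
  'e': 1
Scanning left to right for freq == 1:
  Position 0 ('c'): freq=2, skip
  Position 1 ('e'): unique! => answer = 1

1


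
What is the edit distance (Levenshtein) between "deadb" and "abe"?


Computing edit distance: "deadb" -> "abe"
DP table:
           a    b    e
      0    1    2    3
  d   1    1    2    3
  e   2    2    2    2
  a   3    2    3    3
  d   4    3    3    4
  b   5    4    3    4
Edit distance = dp[5][3] = 4

4


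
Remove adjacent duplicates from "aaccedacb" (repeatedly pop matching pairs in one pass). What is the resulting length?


Input: aaccedacb
Stack-based adjacent duplicate removal:
  Read 'a': push. Stack: a
  Read 'a': matches stack top 'a' => pop. Stack: (empty)
  Read 'c': push. Stack: c
  Read 'c': matches stack top 'c' => pop. Stack: (empty)
  Read 'e': push. Stack: e
  Read 'd': push. Stack: ed
  Read 'a': push. Stack: eda
  Read 'c': push. Stack: edac
  Read 'b': push. Stack: edacb
Final stack: "edacb" (length 5)

5


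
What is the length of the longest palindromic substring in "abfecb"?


Input: "abfecb"
Checking substrings for palindromes:
  No multi-char palindromic substrings found
Longest palindromic substring: "a" with length 1

1


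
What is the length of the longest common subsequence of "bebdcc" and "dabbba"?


LCS of "bebdcc" and "dabbba"
DP table:
           d    a    b    b    b    a
      0    0    0    0    0    0    0
  b   0    0    0    1    1    1    1
  e   0    0    0    1    1    1    1
  b   0    0    0    1    2    2    2
  d   0    1    1    1    2    2    2
  c   0    1    1    1    2    2    2
  c   0    1    1    1    2    2    2
LCS length = dp[6][6] = 2

2


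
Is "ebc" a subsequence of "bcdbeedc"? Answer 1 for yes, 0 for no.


Check if "ebc" is a subsequence of "bcdbeedc"
Greedy scan:
  Position 0 ('b'): no match needed
  Position 1 ('c'): no match needed
  Position 2 ('d'): no match needed
  Position 3 ('b'): no match needed
  Position 4 ('e'): matches sub[0] = 'e'
  Position 5 ('e'): no match needed
  Position 6 ('d'): no match needed
  Position 7 ('c'): no match needed
Only matched 1/3 characters => not a subsequence

0


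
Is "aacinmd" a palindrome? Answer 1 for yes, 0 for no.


Input: aacinmd
Reversed: dmnicaa
  Compare pos 0 ('a') with pos 6 ('d'): MISMATCH
  Compare pos 1 ('a') with pos 5 ('m'): MISMATCH
  Compare pos 2 ('c') with pos 4 ('n'): MISMATCH
Result: not a palindrome

0


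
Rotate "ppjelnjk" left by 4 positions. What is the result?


Input: "ppjelnjk", rotate left by 4
First 4 characters: "ppje"
Remaining characters: "lnjk"
Concatenate remaining + first: "lnjk" + "ppje" = "lnjkppje"

lnjkppje


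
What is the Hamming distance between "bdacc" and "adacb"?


Comparing "bdacc" and "adacb" position by position:
  Position 0: 'b' vs 'a' => differ
  Position 1: 'd' vs 'd' => same
  Position 2: 'a' vs 'a' => same
  Position 3: 'c' vs 'c' => same
  Position 4: 'c' vs 'b' => differ
Total differences (Hamming distance): 2

2


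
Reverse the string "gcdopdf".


Input: gcdopdf
Reading characters right to left:
  Position 6: 'f'
  Position 5: 'd'
  Position 4: 'p'
  Position 3: 'o'
  Position 2: 'd'
  Position 1: 'c'
  Position 0: 'g'
Reversed: fdpodcg

fdpodcg


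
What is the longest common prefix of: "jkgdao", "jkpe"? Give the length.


Words: jkgdao, jkpe
  Position 0: all 'j' => match
  Position 1: all 'k' => match
  Position 2: ('g', 'p') => mismatch, stop
LCP = "jk" (length 2)

2


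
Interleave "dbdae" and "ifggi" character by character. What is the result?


Interleaving "dbdae" and "ifggi":
  Position 0: 'd' from first, 'i' from second => "di"
  Position 1: 'b' from first, 'f' from second => "bf"
  Position 2: 'd' from first, 'g' from second => "dg"
  Position 3: 'a' from first, 'g' from second => "ag"
  Position 4: 'e' from first, 'i' from second => "ei"
Result: dibfdgagei

dibfdgagei
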